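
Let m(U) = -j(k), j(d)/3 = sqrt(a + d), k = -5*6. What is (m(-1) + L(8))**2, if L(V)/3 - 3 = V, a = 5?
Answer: 864 - 990*I ≈ 864.0 - 990.0*I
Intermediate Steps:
k = -30
L(V) = 9 + 3*V
j(d) = 3*sqrt(5 + d)
m(U) = -15*I (m(U) = -3*sqrt(5 - 30) = -3*sqrt(-25) = -3*5*I = -15*I)
(m(-1) + L(8))**2 = (-15*I + (9 + 3*8))**2 = (-15*I + (9 + 24))**2 = (-15*I + 33)**2 = (33 - 15*I)**2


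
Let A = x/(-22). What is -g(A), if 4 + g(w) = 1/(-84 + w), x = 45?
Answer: 7594/1893 ≈ 4.0116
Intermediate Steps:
A = -45/22 (A = 45/(-22) = 45*(-1/22) = -45/22 ≈ -2.0455)
g(w) = -4 + 1/(-84 + w)
-g(A) = -(337 - 4*(-45/22))/(-84 - 45/22) = -(337 + 90/11)/(-1893/22) = -(-22)*3797/(1893*11) = -1*(-7594/1893) = 7594/1893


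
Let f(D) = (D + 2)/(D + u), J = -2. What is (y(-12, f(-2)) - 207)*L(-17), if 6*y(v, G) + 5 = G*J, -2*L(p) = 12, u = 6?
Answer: 1247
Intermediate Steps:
L(p) = -6 (L(p) = -1/2*12 = -6)
f(D) = (2 + D)/(6 + D) (f(D) = (D + 2)/(D + 6) = (2 + D)/(6 + D))
y(v, G) = -5/6 - G/3 (y(v, G) = -5/6 + (G*(-2))/6 = -5/6 + (-2*G)/6 = -5/6 - G/3)
(y(-12, f(-2)) - 207)*L(-17) = ((-5/6 - (2 - 2)/(3*(6 - 2))) - 207)*(-6) = ((-5/6 - 0/(3*4)) - 207)*(-6) = ((-5/6 - 0/12) - 207)*(-6) = ((-5/6 - 1/3*0) - 207)*(-6) = ((-5/6 + 0) - 207)*(-6) = (-5/6 - 207)*(-6) = -1247/6*(-6) = 1247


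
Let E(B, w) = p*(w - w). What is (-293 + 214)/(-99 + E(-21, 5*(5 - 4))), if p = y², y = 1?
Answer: 79/99 ≈ 0.79798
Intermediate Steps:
p = 1 (p = 1² = 1)
E(B, w) = 0 (E(B, w) = 1*(w - w) = 1*0 = 0)
(-293 + 214)/(-99 + E(-21, 5*(5 - 4))) = (-293 + 214)/(-99 + 0) = -79/(-99) = -79*(-1/99) = 79/99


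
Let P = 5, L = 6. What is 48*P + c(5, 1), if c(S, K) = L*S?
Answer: 270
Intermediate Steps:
c(S, K) = 6*S
48*P + c(5, 1) = 48*5 + 6*5 = 240 + 30 = 270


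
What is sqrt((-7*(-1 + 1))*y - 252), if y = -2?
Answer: 6*I*sqrt(7) ≈ 15.875*I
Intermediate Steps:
sqrt((-7*(-1 + 1))*y - 252) = sqrt(-7*(-1 + 1)*(-2) - 252) = sqrt(-7*0*(-2) - 252) = sqrt(0*(-2) - 252) = sqrt(0 - 252) = sqrt(-252) = 6*I*sqrt(7)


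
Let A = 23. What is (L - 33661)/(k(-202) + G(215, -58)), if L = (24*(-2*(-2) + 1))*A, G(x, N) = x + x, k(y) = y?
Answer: -30901/228 ≈ -135.53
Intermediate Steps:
G(x, N) = 2*x
L = 2760 (L = (24*(-2*(-2) + 1))*23 = (24*(4 + 1))*23 = (24*5)*23 = 120*23 = 2760)
(L - 33661)/(k(-202) + G(215, -58)) = (2760 - 33661)/(-202 + 2*215) = -30901/(-202 + 430) = -30901/228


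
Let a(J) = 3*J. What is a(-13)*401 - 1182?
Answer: -16821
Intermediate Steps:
a(-13)*401 - 1182 = (3*(-13))*401 - 1182 = -39*401 - 1182 = -15639 - 1182 = -16821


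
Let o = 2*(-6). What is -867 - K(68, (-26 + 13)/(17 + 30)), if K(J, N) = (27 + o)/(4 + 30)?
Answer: -29493/34 ≈ -867.44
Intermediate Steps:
o = -12
K(J, N) = 15/34 (K(J, N) = (27 - 12)/(4 + 30) = 15/34)
-867 - K(68, (-26 + 13)/(17 + 30)) = -867 - 1*15/34 = -867 - 15/34 = -29493/34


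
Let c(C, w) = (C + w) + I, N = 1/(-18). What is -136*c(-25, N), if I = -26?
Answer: 62492/9 ≈ 6943.6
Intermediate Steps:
N = -1/18 ≈ -0.055556
c(C, w) = -26 + C + w (c(C, w) = (C + w) - 26 = -26 + C + w)
-136*c(-25, N) = -136*(-26 - 25 - 1/18) = -136*(-919/18) = 62492/9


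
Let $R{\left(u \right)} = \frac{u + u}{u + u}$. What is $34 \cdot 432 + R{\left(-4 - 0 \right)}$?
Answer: $14689$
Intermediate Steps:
$R{\left(u \right)} = 1$ ($R{\left(u \right)} = \frac{2 u}{2 u} = 2 u \frac{1}{2 u} = 1$)
$34 \cdot 432 + R{\left(-4 - 0 \right)} = 34 \cdot 432 + 1 = 14688 + 1 = 14689$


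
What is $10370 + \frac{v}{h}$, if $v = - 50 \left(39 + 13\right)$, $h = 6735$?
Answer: $\frac{13967870}{1347} \approx 10370.0$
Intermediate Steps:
$v = -2600$ ($v = \left(-50\right) 52 = -2600$)
$10370 + \frac{v}{h} = 10370 - \frac{2600}{6735} = 10370 - \frac{520}{1347} = \frac{13967870}{1347}$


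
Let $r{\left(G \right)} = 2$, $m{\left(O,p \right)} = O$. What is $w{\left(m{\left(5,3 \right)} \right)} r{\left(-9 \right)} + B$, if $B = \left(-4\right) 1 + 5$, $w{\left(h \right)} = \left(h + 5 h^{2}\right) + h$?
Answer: $271$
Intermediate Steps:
$w{\left(h \right)} = 2 h + 5 h^{2}$
$B = 1$ ($B = -4 + 5 = 1$)
$w{\left(m{\left(5,3 \right)} \right)} r{\left(-9 \right)} + B = 5 \left(2 + 5 \cdot 5\right) 2 + 1 = 5 \left(2 + 25\right) 2 + 1 = 5 \cdot 27 \cdot 2 + 1 = 135 \cdot 2 + 1 = 270 + 1 = 271$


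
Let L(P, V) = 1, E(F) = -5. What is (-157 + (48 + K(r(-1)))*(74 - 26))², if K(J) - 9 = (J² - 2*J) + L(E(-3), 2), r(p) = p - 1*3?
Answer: 14280841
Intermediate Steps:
r(p) = -3 + p (r(p) = p - 3 = -3 + p)
K(J) = 10 + J² - 2*J (K(J) = 9 + ((J² - 2*J) + 1) = 9 + (1 + J² - 2*J) = 10 + J² - 2*J)
(-157 + (48 + K(r(-1)))*(74 - 26))² = (-157 + (48 + (10 + (-3 - 1)² - 2*(-3 - 1)))*(74 - 26))² = (-157 + (48 + (10 + (-4)² - 2*(-4)))*48)² = (-157 + (48 + (10 + 16 + 8))*48)² = (-157 + (48 + 34)*48)² = (-157 + 82*48)² = (-157 + 3936)² = 3779² = 14280841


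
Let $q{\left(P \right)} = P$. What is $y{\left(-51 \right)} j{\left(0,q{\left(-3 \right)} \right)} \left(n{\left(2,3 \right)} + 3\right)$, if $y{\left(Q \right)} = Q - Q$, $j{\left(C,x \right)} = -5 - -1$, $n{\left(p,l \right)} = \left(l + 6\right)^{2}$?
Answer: $0$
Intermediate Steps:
$n{\left(p,l \right)} = \left(6 + l\right)^{2}$
$j{\left(C,x \right)} = -4$ ($j{\left(C,x \right)} = -5 + 1 = -4$)
$y{\left(Q \right)} = 0$
$y{\left(-51 \right)} j{\left(0,q{\left(-3 \right)} \right)} \left(n{\left(2,3 \right)} + 3\right) = 0 \left(- 4 \left(\left(6 + 3\right)^{2} + 3\right)\right) = 0 \left(- 4 \left(9^{2} + 3\right)\right) = 0 \left(- 4 \left(81 + 3\right)\right) = 0 \left(\left(-4\right) 84\right) = 0 \left(-336\right) = 0$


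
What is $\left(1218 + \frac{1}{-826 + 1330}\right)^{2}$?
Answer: $\frac{376840060129}{254016} \approx 1.4835 \cdot 10^{6}$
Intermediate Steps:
$\left(1218 + \frac{1}{-826 + 1330}\right)^{2} = \left(1218 + \frac{1}{504}\right)^{2} = \left(\frac{613873}{504}\right)^{2} = \frac{376840060129}{254016}$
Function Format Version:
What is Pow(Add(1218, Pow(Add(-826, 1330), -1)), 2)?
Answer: Rational(376840060129, 254016) ≈ 1.4835e+6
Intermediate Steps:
Pow(Add(1218, Pow(Add(-826, 1330), -1)), 2) = Pow(Add(1218, Pow(504, -1)), 2) = Pow(Add(1218, Rational(1, 504)), 2) = Pow(Rational(613873, 504), 2) = Rational(376840060129, 254016)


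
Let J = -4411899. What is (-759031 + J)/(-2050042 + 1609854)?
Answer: 2585465/220094 ≈ 11.747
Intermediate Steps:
(-759031 + J)/(-2050042 + 1609854) = (-759031 - 4411899)/(-2050042 + 1609854) = -5170930/(-440188) = -5170930*(-1/440188) = 2585465/220094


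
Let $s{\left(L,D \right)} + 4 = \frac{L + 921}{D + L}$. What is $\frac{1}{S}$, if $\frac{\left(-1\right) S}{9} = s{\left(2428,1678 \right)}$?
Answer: $\frac{4106}{117675} \approx 0.034893$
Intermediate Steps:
$s{\left(L,D \right)} = -4 + \frac{921 + L}{D + L}$ ($s{\left(L,D \right)} = -4 + \frac{L + 921}{D + L} = -4 + \frac{921 + L}{D + L}$)
$S = \frac{117675}{4106}$ ($S = - 9 \frac{921 - 6712 - 7284}{1678 + 2428} = - 9 \frac{921 - 6712 - 7284}{4106} = - 9 \cdot \frac{1}{4106} \left(-13075\right) = \left(-9\right) \left(- \frac{13075}{4106}\right) = \frac{117675}{4106} \approx 28.659$)
$\frac{1}{S} = \frac{1}{\frac{117675}{4106}} = \frac{4106}{117675}$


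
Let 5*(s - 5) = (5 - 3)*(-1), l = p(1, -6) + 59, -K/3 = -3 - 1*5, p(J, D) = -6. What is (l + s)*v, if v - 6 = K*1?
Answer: 1728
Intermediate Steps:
K = 24 (K = -3*(-3 - 1*5) = -3*(-3 - 5) = -3*(-8) = 24)
l = 53 (l = -6 + 59 = 53)
s = 23/5 (s = 5 + ((5 - 3)*(-1))/5 = 5 + (2*(-1))/5 = 5 + (⅕)*(-2) = 5 - ⅖ = 23/5 ≈ 4.6000)
v = 30 (v = 6 + 24*1 = 6 + 24 = 30)
(l + s)*v = (53 + 23/5)*30 = (288/5)*30 = 1728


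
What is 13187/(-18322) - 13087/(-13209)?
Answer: 65592931/242015298 ≈ 0.27103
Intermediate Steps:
13187/(-18322) - 13087/(-13209) = 13187*(-1/18322) - 13087*(-1/13209) = -13187/18322 + 13087/13209 = 65592931/242015298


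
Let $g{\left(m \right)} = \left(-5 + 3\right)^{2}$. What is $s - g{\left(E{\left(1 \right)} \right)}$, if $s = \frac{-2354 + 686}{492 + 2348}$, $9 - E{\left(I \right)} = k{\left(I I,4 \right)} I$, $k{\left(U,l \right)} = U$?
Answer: $- \frac{3257}{710} \approx -4.5873$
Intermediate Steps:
$E{\left(I \right)} = 9 - I^{3}$ ($E{\left(I \right)} = 9 - I I I = 9 - I^{2} I = 9 - I^{3}$)
$g{\left(m \right)} = 4$ ($g{\left(m \right)} = \left(-2\right)^{2} = 4$)
$s = - \frac{417}{710}$ ($s = - \frac{1668}{2840} = \left(-1668\right) \frac{1}{2840} = - \frac{417}{710} \approx -0.58732$)
$s - g{\left(E{\left(1 \right)} \right)} = - \frac{417}{710} - 4 = - \frac{3257}{710}$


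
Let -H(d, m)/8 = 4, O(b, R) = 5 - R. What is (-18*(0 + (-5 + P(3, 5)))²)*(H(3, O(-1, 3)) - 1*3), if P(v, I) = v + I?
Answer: 5670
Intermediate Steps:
P(v, I) = I + v
H(d, m) = -32 (H(d, m) = -8*4 = -32)
(-18*(0 + (-5 + P(3, 5)))²)*(H(3, O(-1, 3)) - 1*3) = (-18*(0 + (-5 + (5 + 3)))²)*(-32 - 1*3) = (-18*(0 + (-5 + 8))²)*(-32 - 3) = -18*(0 + 3)²*(-35) = -18*3²*(-35) = -18*9*(-35) = -162*(-35) = 5670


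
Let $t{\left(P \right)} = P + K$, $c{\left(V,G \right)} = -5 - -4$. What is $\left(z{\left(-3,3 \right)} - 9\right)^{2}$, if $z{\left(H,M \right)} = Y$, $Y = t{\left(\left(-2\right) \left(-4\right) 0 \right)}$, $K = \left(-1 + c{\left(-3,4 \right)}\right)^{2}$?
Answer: $25$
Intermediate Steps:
$c{\left(V,G \right)} = -1$ ($c{\left(V,G \right)} = -5 + 4 = -1$)
$K = 4$ ($K = \left(-1 - 1\right)^{2} = \left(-2\right)^{2} = 4$)
$t{\left(P \right)} = 4 + P$ ($t{\left(P \right)} = P + 4 = 4 + P$)
$Y = 4$ ($Y = 4 + \left(-2\right) \left(-4\right) 0 = 4 + 8 \cdot 0 = 4 + 0 = 4$)
$z{\left(H,M \right)} = 4$
$\left(z{\left(-3,3 \right)} - 9\right)^{2} = \left(4 - 9\right)^{2} = \left(-5\right)^{2} = 25$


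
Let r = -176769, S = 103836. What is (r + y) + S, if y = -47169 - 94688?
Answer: -214790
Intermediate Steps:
y = -141857
(r + y) + S = (-176769 - 141857) + 103836 = -318626 + 103836 = -214790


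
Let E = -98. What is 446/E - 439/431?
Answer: -117624/21119 ≈ -5.5696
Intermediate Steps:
446/E - 439/431 = 446/(-98) - 439/431 = 446*(-1/98) - 439*1/431 = -223/49 - 439/431 = -117624/21119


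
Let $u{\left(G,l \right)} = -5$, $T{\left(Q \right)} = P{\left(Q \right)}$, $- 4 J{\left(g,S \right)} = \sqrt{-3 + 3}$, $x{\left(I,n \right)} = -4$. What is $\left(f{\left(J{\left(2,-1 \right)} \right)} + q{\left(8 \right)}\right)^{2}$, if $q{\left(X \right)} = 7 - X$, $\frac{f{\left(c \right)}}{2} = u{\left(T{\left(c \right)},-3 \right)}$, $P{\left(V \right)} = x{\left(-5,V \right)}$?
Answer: $121$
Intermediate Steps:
$P{\left(V \right)} = -4$
$J{\left(g,S \right)} = 0$ ($J{\left(g,S \right)} = - \frac{\sqrt{-3 + 3}}{4} = - \frac{\sqrt{0}}{4} = \left(- \frac{1}{4}\right) 0 = 0$)
$T{\left(Q \right)} = -4$
$f{\left(c \right)} = -10$ ($f{\left(c \right)} = 2 \left(-5\right) = -10$)
$\left(f{\left(J{\left(2,-1 \right)} \right)} + q{\left(8 \right)}\right)^{2} = \left(-10 + \left(7 - 8\right)\right)^{2} = \left(-10 - 1\right)^{2} = \left(-11\right)^{2} = 121$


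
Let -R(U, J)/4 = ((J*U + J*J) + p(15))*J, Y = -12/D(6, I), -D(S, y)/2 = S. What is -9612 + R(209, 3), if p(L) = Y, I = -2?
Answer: -17256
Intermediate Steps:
D(S, y) = -2*S
Y = 1 (Y = -12/((-2*6)) = -12/(-12) = -12*(-1/12) = 1)
p(L) = 1
R(U, J) = -4*J*(1 + J² + J*U) (R(U, J) = -4*((J*U + J*J) + 1)*J = -4*((J*U + J²) + 1)*J = -4*((J² + J*U) + 1)*J = -4*(1 + J² + J*U)*J = -4*J*(1 + J² + J*U))
-9612 + R(209, 3) = -9612 - 4*3*(1 + 3² + 3*209) = -9612 - 4*3*(1 + 9 + 627) = -9612 - 4*3*637 = -9612 - 7644 = -17256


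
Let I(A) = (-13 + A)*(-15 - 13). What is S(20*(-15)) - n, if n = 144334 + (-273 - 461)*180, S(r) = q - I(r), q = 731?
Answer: -20247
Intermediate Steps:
I(A) = 364 - 28*A (I(A) = (-13 + A)*(-28) = 364 - 28*A)
S(r) = 367 + 28*r (S(r) = 731 - (364 - 28*r) = 731 + (-364 + 28*r) = 367 + 28*r)
n = 12214 (n = 144334 - 734*180 = 144334 - 132120 = 12214)
S(20*(-15)) - n = (367 + 28*(20*(-15))) - 1*12214 = (367 + 28*(-300)) - 12214 = (367 - 8400) - 12214 = -8033 - 12214 = -20247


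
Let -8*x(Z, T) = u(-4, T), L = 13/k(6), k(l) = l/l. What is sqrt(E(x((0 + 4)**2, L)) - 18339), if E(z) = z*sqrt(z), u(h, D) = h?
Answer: sqrt(-73356 + sqrt(2))/2 ≈ 135.42*I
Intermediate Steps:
k(l) = 1
L = 13 (L = 13/1 = 13*1 = 13)
x(Z, T) = 1/2 (x(Z, T) = -1/8*(-4) = 1/2)
E(z) = z**(3/2)
sqrt(E(x((0 + 4)**2, L)) - 18339) = sqrt((1/2)**(3/2) - 18339) = sqrt(sqrt(2)/4 - 18339) = sqrt(-18339 + sqrt(2)/4)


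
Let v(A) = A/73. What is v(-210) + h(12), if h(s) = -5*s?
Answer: -4590/73 ≈ -62.877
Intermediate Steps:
v(A) = A/73 (v(A) = A*(1/73) = A/73)
v(-210) + h(12) = (1/73)*(-210) - 5*12 = -210/73 - 60 = -4590/73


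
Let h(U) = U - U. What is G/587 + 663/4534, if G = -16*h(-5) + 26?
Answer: 507065/2661458 ≈ 0.19052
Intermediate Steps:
h(U) = 0
G = 26 (G = -16*0 + 26 = 0 + 26 = 26)
G/587 + 663/4534 = 26/587 + 663/4534 = 507065/2661458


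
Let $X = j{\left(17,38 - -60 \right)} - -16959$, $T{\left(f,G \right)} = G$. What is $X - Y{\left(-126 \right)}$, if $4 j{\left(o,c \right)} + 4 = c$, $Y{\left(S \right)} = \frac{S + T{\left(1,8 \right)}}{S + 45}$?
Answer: $\frac{2750929}{162} \approx 16981.0$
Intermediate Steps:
$Y{\left(S \right)} = \frac{8 + S}{45 + S}$ ($Y{\left(S \right)} = \frac{S + 8}{S + 45} = \frac{8 + S}{45 + S}$)
$j{\left(o,c \right)} = -1 + \frac{c}{4}$
$X = \frac{33965}{2}$ ($X = \left(-1 + \frac{38 - -60}{4}\right) - -16959 = \left(-1 + \frac{38 + 60}{4}\right) + 16959 = \left(-1 + \frac{1}{4} \cdot 98\right) + 16959 = \left(-1 + \frac{49}{2}\right) + 16959 = \frac{47}{2} + 16959 = \frac{33965}{2} \approx 16983.0$)
$X - Y{\left(-126 \right)} = \frac{33965}{2} - \frac{8 - 126}{45 - 126} = \frac{33965}{2} - \frac{1}{-81} \left(-118\right) = \frac{33965}{2} - \left(- \frac{1}{81}\right) \left(-118\right) = \frac{33965}{2} - \frac{118}{81} = \frac{2750929}{162}$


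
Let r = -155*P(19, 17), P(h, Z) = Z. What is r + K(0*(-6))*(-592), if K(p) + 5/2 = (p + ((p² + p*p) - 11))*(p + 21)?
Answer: 135597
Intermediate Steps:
K(p) = -5/2 + (21 + p)*(-11 + p + 2*p²) (K(p) = -5/2 + (p + ((p² + p*p) - 11))*(p + 21) = -5/2 + (p + ((p² + p²) - 11))*(21 + p) = -5/2 + (p + (2*p² - 11))*(21 + p) = -5/2 + (p + (-11 + 2*p²))*(21 + p) = -5/2 + (-11 + p + 2*p²)*(21 + p) = -5/2 + (21 + p)*(-11 + p + 2*p²))
r = -2635 (r = -155*17 = -2635)
r + K(0*(-6))*(-592) = -2635 + (-467/2 + 2*(0*(-6))³ + 10*(0*(-6)) + 43*(0*(-6))²)*(-592) = -2635 + (-467/2 + 2*0³ + 10*0 + 43*0²)*(-592) = -2635 + (-467/2 + 2*0 + 0 + 43*0)*(-592) = -2635 + (-467/2 + 0 + 0 + 0)*(-592) = -2635 - 467/2*(-592) = -2635 + 138232 = 135597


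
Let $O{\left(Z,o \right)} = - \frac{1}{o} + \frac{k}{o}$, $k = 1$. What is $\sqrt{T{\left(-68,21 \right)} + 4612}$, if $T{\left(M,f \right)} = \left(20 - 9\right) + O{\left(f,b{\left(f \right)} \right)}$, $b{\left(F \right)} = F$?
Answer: $\sqrt{4623} \approx 67.993$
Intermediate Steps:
$O{\left(Z,o \right)} = 0$ ($O{\left(Z,o \right)} = - \frac{1}{o} + 1 \frac{1}{o} = - \frac{1}{o} + \frac{1}{o} = 0$)
$T{\left(M,f \right)} = 11$ ($T{\left(M,f \right)} = \left(20 - 9\right) + 0 = 11 + 0 = 11$)
$\sqrt{T{\left(-68,21 \right)} + 4612} = \sqrt{11 + 4612} = \sqrt{4623}$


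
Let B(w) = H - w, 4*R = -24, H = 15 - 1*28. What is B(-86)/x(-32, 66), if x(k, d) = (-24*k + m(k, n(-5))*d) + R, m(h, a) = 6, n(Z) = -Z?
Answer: 73/1158 ≈ 0.063040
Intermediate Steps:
H = -13 (H = 15 - 28 = -13)
R = -6 (R = (¼)*(-24) = -6)
B(w) = -13 - w
x(k, d) = -6 - 24*k + 6*d (x(k, d) = (-24*k + 6*d) - 6 = -6 - 24*k + 6*d)
B(-86)/x(-32, 66) = (-13 - 1*(-86))/(-6 - 24*(-32) + 6*66) = (-13 + 86)/(-6 + 768 + 396) = 73/1158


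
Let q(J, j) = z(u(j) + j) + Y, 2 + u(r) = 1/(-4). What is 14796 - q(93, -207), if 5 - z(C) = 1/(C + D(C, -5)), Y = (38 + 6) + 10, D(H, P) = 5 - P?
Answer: 11745385/797 ≈ 14737.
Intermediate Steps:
u(r) = -9/4 (u(r) = -2 + 1/(-4) = -2 - 1/4 = -9/4)
Y = 54 (Y = 44 + 10 = 54)
z(C) = 5 - 1/(10 + C) (z(C) = 5 - 1/(C + (5 - 1*(-5))) = 5 - 1/(C + (5 + 5)) = 5 - 1/(C + 10) = 5 - 1/(10 + C))
q(J, j) = 54 + (151/4 + 5*j)/(31/4 + j) (q(J, j) = (49 + 5*(-9/4 + j))/(10 + (-9/4 + j)) + 54 = (49 + (-45/4 + 5*j))/(31/4 + j) + 54 = (151/4 + 5*j)/(31/4 + j) + 54 = 54 + (151/4 + 5*j)/(31/4 + j))
14796 - q(93, -207) = 14796 - (1825 + 236*(-207))/(31 + 4*(-207)) = 14796 - (1825 - 48852)/(31 - 828) = 14796 - (-47027)/(-797) = 14796 - (-1)*(-47027)/797 = 14796 - 1*47027/797 = 14796 - 47027/797 = 11745385/797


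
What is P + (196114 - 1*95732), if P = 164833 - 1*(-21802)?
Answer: 287017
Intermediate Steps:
P = 186635 (P = 164833 + 21802 = 186635)
P + (196114 - 1*95732) = 186635 + (196114 - 1*95732) = 186635 + (196114 - 95732) = 186635 + 100382 = 287017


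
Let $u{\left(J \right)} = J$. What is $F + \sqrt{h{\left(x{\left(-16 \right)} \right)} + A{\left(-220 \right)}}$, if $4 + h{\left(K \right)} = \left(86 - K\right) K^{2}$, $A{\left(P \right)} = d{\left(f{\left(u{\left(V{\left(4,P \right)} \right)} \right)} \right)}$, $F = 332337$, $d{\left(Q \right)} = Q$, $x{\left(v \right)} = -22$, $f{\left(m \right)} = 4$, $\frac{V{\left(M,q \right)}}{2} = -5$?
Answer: $332337 + 132 \sqrt{3} \approx 3.3257 \cdot 10^{5}$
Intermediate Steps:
$V{\left(M,q \right)} = -10$ ($V{\left(M,q \right)} = 2 \left(-5\right) = -10$)
$A{\left(P \right)} = 4$
$h{\left(K \right)} = -4 + K^{2} \left(86 - K\right)$ ($h{\left(K \right)} = -4 + \left(86 - K\right) K^{2} = -4 + K^{2} \left(86 - K\right)$)
$F + \sqrt{h{\left(x{\left(-16 \right)} \right)} + A{\left(-220 \right)}} = 332337 + \sqrt{\left(-4 - \left(-22\right)^{3} + 86 \left(-22\right)^{2}\right) + 4} = 332337 + \sqrt{\left(-4 - -10648 + 86 \cdot 484\right) + 4} = 332337 + \sqrt{\left(-4 + 10648 + 41624\right) + 4} = 332337 + \sqrt{52268 + 4} = 332337 + \sqrt{52272} = 332337 + 132 \sqrt{3}$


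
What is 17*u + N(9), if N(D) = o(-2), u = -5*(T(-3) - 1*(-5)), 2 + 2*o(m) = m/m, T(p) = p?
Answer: -341/2 ≈ -170.50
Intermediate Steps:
o(m) = -1/2 (o(m) = -1 + (m/m)/2 = -1 + (1/2)*1 = -1 + 1/2 = -1/2)
u = -10 (u = -5*(-3 - 1*(-5)) = -5*(-3 + 5) = -5*2 = -10)
N(D) = -1/2
17*u + N(9) = 17*(-10) - 1/2 = -170 - 1/2 = -341/2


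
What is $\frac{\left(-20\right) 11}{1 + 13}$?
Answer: $- \frac{110}{7} \approx -15.714$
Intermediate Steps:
$\frac{\left(-20\right) 11}{1 + 13} = - \frac{220}{14} = \left(-220\right) \frac{1}{14} = - \frac{110}{7}$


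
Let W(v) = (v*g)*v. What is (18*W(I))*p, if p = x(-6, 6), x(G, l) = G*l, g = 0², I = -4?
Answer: 0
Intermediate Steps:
g = 0
p = -36 (p = -6*6 = -36)
W(v) = 0 (W(v) = (v*0)*v = 0*v = 0)
(18*W(I))*p = (18*0)*(-36) = 0*(-36) = 0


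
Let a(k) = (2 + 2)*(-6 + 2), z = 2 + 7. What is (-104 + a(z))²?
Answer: 14400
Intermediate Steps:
z = 9
a(k) = -16 (a(k) = 4*(-4) = -16)
(-104 + a(z))² = (-104 - 16)² = (-120)² = 14400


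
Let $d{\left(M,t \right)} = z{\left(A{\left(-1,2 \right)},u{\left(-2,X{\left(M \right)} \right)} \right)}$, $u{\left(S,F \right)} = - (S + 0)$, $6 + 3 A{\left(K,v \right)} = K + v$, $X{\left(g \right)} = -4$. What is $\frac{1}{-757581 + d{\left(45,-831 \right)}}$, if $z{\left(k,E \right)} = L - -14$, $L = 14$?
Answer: $- \frac{1}{757553} \approx -1.32 \cdot 10^{-6}$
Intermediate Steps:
$A{\left(K,v \right)} = -2 + \frac{K}{3} + \frac{v}{3}$ ($A{\left(K,v \right)} = -2 + \frac{K + v}{3} = -2 + \left(\frac{K}{3} + \frac{v}{3}\right) = -2 + \frac{K}{3} + \frac{v}{3}$)
$u{\left(S,F \right)} = - S$
$z{\left(k,E \right)} = 28$ ($z{\left(k,E \right)} = 14 - -14 = 14 + 14 = 28$)
$d{\left(M,t \right)} = 28$
$\frac{1}{-757581 + d{\left(45,-831 \right)}} = \frac{1}{-757581 + 28} = \frac{1}{-757553} = - \frac{1}{757553}$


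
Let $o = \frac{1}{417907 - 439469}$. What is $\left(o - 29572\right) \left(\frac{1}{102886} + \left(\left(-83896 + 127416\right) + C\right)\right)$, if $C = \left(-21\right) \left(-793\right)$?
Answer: $- \frac{3947550434824113735}{2218427932} \approx -1.7794 \cdot 10^{9}$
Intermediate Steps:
$C = 16653$
$o = - \frac{1}{21562}$ ($o = \frac{1}{-21562} = - \frac{1}{21562} \approx -4.6378 \cdot 10^{-5}$)
$\left(o - 29572\right) \left(\frac{1}{102886} + \left(\left(-83896 + 127416\right) + C\right)\right) = \left(- \frac{1}{21562} - 29572\right) \left(\frac{1}{102886} + \left(\left(-83896 + 127416\right) + 16653\right)\right) = - \frac{637631465 \left(\frac{1}{102886} + \left(43520 + 16653\right)\right)}{21562} = - \frac{637631465 \left(\frac{1}{102886} + 60173\right)}{21562} = \left(- \frac{637631465}{21562}\right) \frac{6190959279}{102886} = - \frac{3947550434824113735}{2218427932}$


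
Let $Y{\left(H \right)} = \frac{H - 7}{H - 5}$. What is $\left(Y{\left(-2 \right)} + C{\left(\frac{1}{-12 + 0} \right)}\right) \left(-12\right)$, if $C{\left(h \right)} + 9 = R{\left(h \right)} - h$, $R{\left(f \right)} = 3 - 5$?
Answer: $\frac{809}{7} \approx 115.57$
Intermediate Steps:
$R{\left(f \right)} = -2$
$C{\left(h \right)} = -11 - h$ ($C{\left(h \right)} = -9 - \left(2 + h\right) = -11 - h$)
$Y{\left(H \right)} = \frac{-7 + H}{-5 + H}$
$\left(Y{\left(-2 \right)} + C{\left(\frac{1}{-12 + 0} \right)}\right) \left(-12\right) = \left(\frac{-7 - 2}{-5 - 2} - \left(11 + \frac{1}{-12 + 0}\right)\right) \left(-12\right) = \left(\frac{1}{-7} \left(-9\right) - \frac{131}{12}\right) \left(-12\right) = \left(\left(- \frac{1}{7}\right) \left(-9\right) - \frac{131}{12}\right) \left(-12\right) = \left(\frac{9}{7} + \left(-11 + \frac{1}{12}\right)\right) \left(-12\right) = \left(\frac{9}{7} - \frac{131}{12}\right) \left(-12\right) = \left(- \frac{809}{84}\right) \left(-12\right) = \frac{809}{7}$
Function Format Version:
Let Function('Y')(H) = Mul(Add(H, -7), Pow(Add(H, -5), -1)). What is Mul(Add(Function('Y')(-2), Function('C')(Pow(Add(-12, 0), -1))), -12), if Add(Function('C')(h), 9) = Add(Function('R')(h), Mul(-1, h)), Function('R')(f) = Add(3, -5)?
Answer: Rational(809, 7) ≈ 115.57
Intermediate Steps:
Function('R')(f) = -2
Function('C')(h) = Add(-11, Mul(-1, h)) (Function('C')(h) = Add(-9, Add(-2, Mul(-1, h))) = Add(-11, Mul(-1, h)))
Function('Y')(H) = Mul(Pow(Add(-5, H), -1), Add(-7, H)) (Function('Y')(H) = Mul(Add(-7, H), Pow(Add(-5, H), -1)) = Mul(Pow(Add(-5, H), -1), Add(-7, H)))
Mul(Add(Function('Y')(-2), Function('C')(Pow(Add(-12, 0), -1))), -12) = Mul(Add(Mul(Pow(Add(-5, -2), -1), Add(-7, -2)), Add(-11, Mul(-1, Pow(Add(-12, 0), -1)))), -12) = Mul(Add(Mul(Pow(-7, -1), -9), Add(-11, Mul(-1, Pow(-12, -1)))), -12) = Mul(Add(Mul(Rational(-1, 7), -9), Add(-11, Mul(-1, Rational(-1, 12)))), -12) = Mul(Add(Rational(9, 7), Add(-11, Rational(1, 12))), -12) = Mul(Add(Rational(9, 7), Rational(-131, 12)), -12) = Mul(Rational(-809, 84), -12) = Rational(809, 7)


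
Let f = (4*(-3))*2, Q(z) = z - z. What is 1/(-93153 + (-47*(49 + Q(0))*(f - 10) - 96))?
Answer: -1/14947 ≈ -6.6903e-5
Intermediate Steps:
Q(z) = 0
f = -24 (f = -12*2 = -24)
1/(-93153 + (-47*(49 + Q(0))*(f - 10) - 96)) = 1/(-93153 + (-47*(49 + 0)*(-24 - 10) - 96)) = 1/(-93153 + (-2303*(-34) - 96)) = 1/(-93153 + (-47*(-1666) - 96)) = 1/(-93153 + (78302 - 96)) = 1/(-93153 + 78206) = 1/(-14947) = -1/14947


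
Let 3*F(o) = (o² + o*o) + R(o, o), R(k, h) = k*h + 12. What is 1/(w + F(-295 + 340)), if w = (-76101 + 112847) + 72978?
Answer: 1/111753 ≈ 8.9483e-6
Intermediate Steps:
R(k, h) = 12 + h*k (R(k, h) = h*k + 12 = 12 + h*k)
w = 109724 (w = 36746 + 72978 = 109724)
F(o) = 4 + o² (F(o) = ((o² + o*o) + (12 + o*o))/3 = ((o² + o²) + (12 + o²))/3 = (2*o² + (12 + o²))/3 = (12 + 3*o²)/3 = 4 + o²)
1/(w + F(-295 + 340)) = 1/(109724 + (4 + (-295 + 340)²)) = 1/(109724 + (4 + 45²)) = 1/(109724 + (4 + 2025)) = 1/(109724 + 2029) = 1/111753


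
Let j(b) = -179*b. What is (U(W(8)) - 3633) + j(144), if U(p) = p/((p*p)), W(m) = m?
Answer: -235271/8 ≈ -29409.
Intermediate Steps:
U(p) = 1/p (U(p) = p/(p²) = p/p² = 1/p)
(U(W(8)) - 3633) + j(144) = (1/8 - 3633) - 179*144 = (⅛ - 3633) - 25776 = -29063/8 - 25776 = -235271/8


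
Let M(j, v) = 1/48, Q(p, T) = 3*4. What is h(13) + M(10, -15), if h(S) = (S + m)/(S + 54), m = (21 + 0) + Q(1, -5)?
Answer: 2275/3216 ≈ 0.70740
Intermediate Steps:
Q(p, T) = 12
m = 33 (m = (21 + 0) + 12 = 21 + 12 = 33)
M(j, v) = 1/48
h(S) = (33 + S)/(54 + S) (h(S) = (S + 33)/(S + 54) = (33 + S)/(54 + S))
h(13) + M(10, -15) = (33 + 13)/(54 + 13) + 1/48 = 46/67 + 1/48 = 2275/3216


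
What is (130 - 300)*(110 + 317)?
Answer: -72590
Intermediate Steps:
(130 - 300)*(110 + 317) = -170*427 = -72590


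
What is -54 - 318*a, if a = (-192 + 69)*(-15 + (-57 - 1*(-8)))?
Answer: -2503350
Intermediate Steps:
a = 7872 (a = -123*(-15 + (-57 + 8)) = -123*(-15 - 49) = -123*(-64) = 7872)
-54 - 318*a = -54 - 318*7872 = -54 - 2503296 = -2503350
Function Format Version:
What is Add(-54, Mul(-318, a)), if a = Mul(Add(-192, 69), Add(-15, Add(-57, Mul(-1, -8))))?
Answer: -2503350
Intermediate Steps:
a = 7872 (a = Mul(-123, Add(-15, Add(-57, 8))) = Mul(-123, Add(-15, -49)) = Mul(-123, -64) = 7872)
Add(-54, Mul(-318, a)) = Add(-54, Mul(-318, 7872)) = Add(-54, -2503296) = -2503350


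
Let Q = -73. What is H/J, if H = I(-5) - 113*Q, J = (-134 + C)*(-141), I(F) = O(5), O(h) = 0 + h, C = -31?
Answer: 8254/23265 ≈ 0.35478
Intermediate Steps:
O(h) = h
I(F) = 5
J = 23265 (J = (-134 - 31)*(-141) = -165*(-141) = 23265)
H = 8254 (H = 5 - 113*(-73) = 5 + 8249 = 8254)
H/J = 8254/23265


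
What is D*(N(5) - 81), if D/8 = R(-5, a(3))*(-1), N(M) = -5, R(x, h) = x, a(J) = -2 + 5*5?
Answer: -3440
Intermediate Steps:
a(J) = 23 (a(J) = -2 + 25 = 23)
D = 40 (D = 8*(-5*(-1)) = 8*5 = 40)
D*(N(5) - 81) = 40*(-5 - 81) = 40*(-86) = -3440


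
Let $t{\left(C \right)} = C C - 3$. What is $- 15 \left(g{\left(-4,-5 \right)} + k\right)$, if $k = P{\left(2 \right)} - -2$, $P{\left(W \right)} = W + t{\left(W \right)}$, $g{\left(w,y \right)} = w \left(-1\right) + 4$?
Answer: $-195$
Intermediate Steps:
$t{\left(C \right)} = -3 + C^{2}$ ($t{\left(C \right)} = C^{2} - 3 = -3 + C^{2}$)
$g{\left(w,y \right)} = 4 - w$ ($g{\left(w,y \right)} = - w + 4 = 4 - w$)
$P{\left(W \right)} = -3 + W + W^{2}$ ($P{\left(W \right)} = W + \left(-3 + W^{2}\right) = -3 + W + W^{2}$)
$k = 5$ ($k = \left(-3 + 2 + 2^{2}\right) - -2 = \left(-3 + 2 + 4\right) + 2 = 3 + 2 = 5$)
$- 15 \left(g{\left(-4,-5 \right)} + k\right) = - 15 \left(\left(4 - -4\right) + 5\right) = - 15 \left(\left(4 + 4\right) + 5\right) = - 15 \left(8 + 5\right) = \left(-15\right) 13 = -195$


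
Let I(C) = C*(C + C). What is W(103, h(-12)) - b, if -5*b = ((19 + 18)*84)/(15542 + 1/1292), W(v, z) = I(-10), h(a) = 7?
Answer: 20084280536/100401325 ≈ 200.04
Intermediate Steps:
I(C) = 2*C² (I(C) = C*(2*C) = 2*C²)
W(v, z) = 200 (W(v, z) = 2*(-10)² = 2*100 = 200)
b = -4015536/100401325 (b = -(19 + 18)*84/(5*(15542 + 1/1292)) = -37*84/(5*(15542 + 1/1292)) = -3108/(5*20080265/1292) = -3108*1292/(5*20080265) = -⅕*4015536/20080265 = -4015536/100401325 ≈ -0.039995)
W(103, h(-12)) - b = 200 - 1*(-4015536/100401325) = 200 + 4015536/100401325 = 20084280536/100401325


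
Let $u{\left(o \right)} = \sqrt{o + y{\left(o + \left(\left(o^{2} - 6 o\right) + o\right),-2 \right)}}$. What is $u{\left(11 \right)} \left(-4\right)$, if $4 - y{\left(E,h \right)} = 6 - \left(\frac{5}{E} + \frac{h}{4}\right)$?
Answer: $- \frac{2 \sqrt{203126}}{77} \approx -11.706$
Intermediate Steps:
$y{\left(E,h \right)} = -2 + \frac{5}{E} + \frac{h}{4}$ ($y{\left(E,h \right)} = 4 - \left(6 - \left(\frac{5}{E} + \frac{h}{4}\right)\right) = 4 - \left(6 - \frac{5}{E} - \frac{h}{4}\right) = 4 + \left(-6 + \frac{5}{E} + \frac{h}{4}\right) = -2 + \frac{5}{E} + \frac{h}{4}$)
$u{\left(o \right)} = \sqrt{- \frac{5}{2} + o + \frac{5}{o^{2} - 4 o}}$ ($u{\left(o \right)} = \sqrt{o + \left(-2 + \frac{5}{o + \left(\left(o^{2} - 6 o\right) + o\right)} + \frac{1}{4} \left(-2\right)\right)} = \sqrt{o - \left(\frac{5}{2} - \frac{5}{o + \left(o^{2} - 5 o\right)}\right)} = \sqrt{o - \left(\frac{5}{2} - \frac{5}{o^{2} - 4 o}\right)} = \sqrt{- \frac{5}{2} + o + \frac{5}{o^{2} - 4 o}}$)
$u{\left(11 \right)} \left(-4\right) = \frac{\sqrt{-10 + 4 \cdot 11 + \frac{20}{11 \left(-4 + 11\right)}}}{2} \left(-4\right) = \frac{\sqrt{-10 + 44 + 20 \cdot \frac{1}{11} \cdot \frac{1}{7}}}{2} \left(-4\right) = \frac{\sqrt{-10 + 44 + \frac{20}{77}}}{2} \left(-4\right) = \frac{\sqrt{\frac{2638}{77}}}{2} \left(-4\right) = \frac{\frac{1}{77} \sqrt{203126}}{2} \left(-4\right) = \frac{\sqrt{203126}}{154} \left(-4\right) = - \frac{2 \sqrt{203126}}{77}$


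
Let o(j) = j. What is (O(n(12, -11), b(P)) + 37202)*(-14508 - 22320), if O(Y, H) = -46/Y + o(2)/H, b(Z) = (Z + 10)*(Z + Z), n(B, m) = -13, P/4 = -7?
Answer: -249377427123/182 ≈ -1.3702e+9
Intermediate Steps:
P = -28 (P = 4*(-7) = -28)
b(Z) = 2*Z*(10 + Z) (b(Z) = (10 + Z)*(2*Z) = 2*Z*(10 + Z))
O(Y, H) = -46/Y + 2/H
(O(n(12, -11), b(P)) + 37202)*(-14508 - 22320) = ((-46/(-13) + 2/((2*(-28)*(10 - 28)))) + 37202)*(-14508 - 22320) = ((-46*(-1/13) + 2/((2*(-28)*(-18)))) + 37202)*(-36828) = ((46/13 + 2/1008) + 37202)*(-36828) = ((46/13 + 2*(1/1008)) + 37202)*(-36828) = ((46/13 + 1/504) + 37202)*(-36828) = (23197/6552 + 37202)*(-36828) = (243770701/6552)*(-36828) = -249377427123/182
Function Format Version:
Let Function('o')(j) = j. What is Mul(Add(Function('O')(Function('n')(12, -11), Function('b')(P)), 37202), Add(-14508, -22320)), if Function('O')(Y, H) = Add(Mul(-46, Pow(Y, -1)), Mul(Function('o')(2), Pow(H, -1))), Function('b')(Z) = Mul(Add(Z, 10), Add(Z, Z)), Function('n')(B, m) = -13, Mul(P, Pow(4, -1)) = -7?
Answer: Rational(-249377427123, 182) ≈ -1.3702e+9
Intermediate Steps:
P = -28 (P = Mul(4, -7) = -28)
Function('b')(Z) = Mul(2, Z, Add(10, Z)) (Function('b')(Z) = Mul(Add(10, Z), Mul(2, Z)) = Mul(2, Z, Add(10, Z)))
Function('O')(Y, H) = Add(Mul(-46, Pow(Y, -1)), Mul(2, Pow(H, -1)))
Mul(Add(Function('O')(Function('n')(12, -11), Function('b')(P)), 37202), Add(-14508, -22320)) = Mul(Add(Add(Mul(-46, Pow(-13, -1)), Mul(2, Pow(Mul(2, -28, Add(10, -28)), -1))), 37202), Add(-14508, -22320)) = Mul(Add(Add(Mul(-46, Rational(-1, 13)), Mul(2, Pow(Mul(2, -28, -18), -1))), 37202), -36828) = Mul(Add(Add(Rational(46, 13), Mul(2, Pow(1008, -1))), 37202), -36828) = Mul(Add(Add(Rational(46, 13), Mul(2, Rational(1, 1008))), 37202), -36828) = Mul(Add(Add(Rational(46, 13), Rational(1, 504)), 37202), -36828) = Mul(Add(Rational(23197, 6552), 37202), -36828) = Mul(Rational(243770701, 6552), -36828) = Rational(-249377427123, 182)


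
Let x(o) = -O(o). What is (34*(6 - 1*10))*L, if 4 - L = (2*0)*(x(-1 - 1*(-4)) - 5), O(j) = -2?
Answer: -544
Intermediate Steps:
x(o) = 2 (x(o) = -1*(-2) = 2)
L = 4 (L = 4 - 2*0*(2 - 5) = 4 - 0*(-3) = 4 - 1*0 = 4 + 0 = 4)
(34*(6 - 1*10))*L = (34*(6 - 1*10))*4 = (34*(6 - 10))*4 = (34*(-4))*4 = -136*4 = -544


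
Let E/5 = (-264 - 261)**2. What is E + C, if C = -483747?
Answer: 894378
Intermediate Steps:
E = 1378125 (E = 5*(-264 - 261)**2 = 5*(-525)**2 = 5*275625 = 1378125)
E + C = 1378125 - 483747 = 894378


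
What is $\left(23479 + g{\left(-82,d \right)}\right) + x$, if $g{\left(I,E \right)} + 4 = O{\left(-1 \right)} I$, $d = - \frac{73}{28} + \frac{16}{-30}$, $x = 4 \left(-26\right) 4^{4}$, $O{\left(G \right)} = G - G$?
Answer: $-3149$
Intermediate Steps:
$O{\left(G \right)} = 0$
$x = -26624$ ($x = \left(-104\right) 256 = -26624$)
$d = - \frac{1319}{420}$ ($d = \left(-73\right) \frac{1}{28} + 16 \left(- \frac{1}{30}\right) = - \frac{73}{28} - \frac{8}{15} = - \frac{1319}{420} \approx -3.1405$)
$g{\left(I,E \right)} = -4$ ($g{\left(I,E \right)} = -4 + 0 I = -4 + 0 = -4$)
$\left(23479 + g{\left(-82,d \right)}\right) + x = \left(23479 - 4\right) - 26624 = 23475 - 26624 = -3149$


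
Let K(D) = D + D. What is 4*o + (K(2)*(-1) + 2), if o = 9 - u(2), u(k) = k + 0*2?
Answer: 26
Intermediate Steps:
K(D) = 2*D
u(k) = k (u(k) = k + 0 = k)
o = 7 (o = 9 - 1*2 = 9 - 2 = 7)
4*o + (K(2)*(-1) + 2) = 4*7 + ((2*2)*(-1) + 2) = 28 + (4*(-1) + 2) = 28 + (-4 + 2) = 28 - 2 = 26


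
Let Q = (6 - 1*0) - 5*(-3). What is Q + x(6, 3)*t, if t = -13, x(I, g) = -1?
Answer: 34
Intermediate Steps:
Q = 21 (Q = (6 + 0) + 15 = 6 + 15 = 21)
Q + x(6, 3)*t = 21 - 1*(-13) = 21 + 13 = 34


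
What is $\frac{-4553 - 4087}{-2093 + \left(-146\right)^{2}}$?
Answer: $- \frac{8640}{19223} \approx -0.44946$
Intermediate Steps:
$\frac{-4553 - 4087}{-2093 + \left(-146\right)^{2}} = - \frac{8640}{-2093 + 21316} = - \frac{8640}{19223}$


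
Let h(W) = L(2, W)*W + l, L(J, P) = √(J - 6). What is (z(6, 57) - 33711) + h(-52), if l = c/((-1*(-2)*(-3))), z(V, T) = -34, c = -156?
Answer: -33719 - 104*I ≈ -33719.0 - 104.0*I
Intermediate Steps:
L(J, P) = √(-6 + J)
l = 26 (l = -156/(-1*(-2)*(-3)) = -156/(2*(-3)) = -156/(-6) = -156*(-⅙) = 26)
h(W) = 26 + 2*I*W (h(W) = √(-6 + 2)*W + 26 = √(-4)*W + 26 = (2*I)*W + 26 = 2*I*W + 26 = 26 + 2*I*W)
(z(6, 57) - 33711) + h(-52) = (-34 - 33711) + (26 + 2*I*(-52)) = -33745 + (26 - 104*I) = -33719 - 104*I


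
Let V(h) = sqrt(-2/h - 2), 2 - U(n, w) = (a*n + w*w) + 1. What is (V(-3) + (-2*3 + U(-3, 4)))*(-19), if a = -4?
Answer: 627 - 38*I*sqrt(3)/3 ≈ 627.0 - 21.939*I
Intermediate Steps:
U(n, w) = 1 - w**2 + 4*n (U(n, w) = 2 - ((-4*n + w*w) + 1) = 2 - ((-4*n + w**2) + 1) = 2 - ((w**2 - 4*n) + 1) = 2 - (1 + w**2 - 4*n) = 2 + (-1 - w**2 + 4*n) = 1 - w**2 + 4*n)
V(h) = sqrt(-2 - 2/h)
(V(-3) + (-2*3 + U(-3, 4)))*(-19) = (sqrt(2)*sqrt((-1 - 1*(-3))/(-3)) + (-2*3 + (1 - 1*4**2 + 4*(-3))))*(-19) = (sqrt(2)*sqrt(-(-1 + 3)/3) + (-6 + (1 - 1*16 - 12)))*(-19) = (sqrt(2)*sqrt(-1/3*2) + (-6 + (1 - 16 - 12)))*(-19) = (sqrt(2)*sqrt(-2/3) + (-6 - 27))*(-19) = (sqrt(2)*(I*sqrt(6)/3) - 33)*(-19) = (2*I*sqrt(3)/3 - 33)*(-19) = (-33 + 2*I*sqrt(3)/3)*(-19) = 627 - 38*I*sqrt(3)/3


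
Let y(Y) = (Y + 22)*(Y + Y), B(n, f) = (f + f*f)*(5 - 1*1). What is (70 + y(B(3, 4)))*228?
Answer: 3736920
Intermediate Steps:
B(n, f) = 4*f + 4*f² (B(n, f) = (f + f²)*(5 - 1) = (f + f²)*4 = 4*f + 4*f²)
y(Y) = 2*Y*(22 + Y) (y(Y) = (22 + Y)*(2*Y) = 2*Y*(22 + Y))
(70 + y(B(3, 4)))*228 = (70 + 2*(4*4*(1 + 4))*(22 + 4*4*(1 + 4)))*228 = (70 + 2*(4*4*5)*(22 + 4*4*5))*228 = (70 + 2*80*(22 + 80))*228 = (70 + 2*80*102)*228 = (70 + 16320)*228 = 16390*228 = 3736920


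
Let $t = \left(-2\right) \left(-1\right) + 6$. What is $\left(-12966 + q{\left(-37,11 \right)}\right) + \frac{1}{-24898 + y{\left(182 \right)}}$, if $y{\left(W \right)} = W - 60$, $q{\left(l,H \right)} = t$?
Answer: $- \frac{321047409}{24776} \approx -12958.0$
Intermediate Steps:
$t = 8$ ($t = 2 + 6 = 8$)
$q{\left(l,H \right)} = 8$
$y{\left(W \right)} = -60 + W$
$\left(-12966 + q{\left(-37,11 \right)}\right) + \frac{1}{-24898 + y{\left(182 \right)}} = \left(-12966 + 8\right) + \frac{1}{-24898 + \left(-60 + 182\right)} = -12958 + \frac{1}{-24898 + 122} = -12958 + \frac{1}{-24776} = -12958 - \frac{1}{24776} = - \frac{321047409}{24776}$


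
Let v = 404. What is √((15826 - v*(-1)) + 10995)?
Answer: 165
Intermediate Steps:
√((15826 - v*(-1)) + 10995) = √((15826 - 404*(-1)) + 10995) = √((15826 - 1*(-404)) + 10995) = √((15826 + 404) + 10995) = √(16230 + 10995) = √27225 = 165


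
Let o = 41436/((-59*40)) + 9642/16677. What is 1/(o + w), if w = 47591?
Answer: 3279810/156033748289 ≈ 2.1020e-5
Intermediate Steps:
o = -55689421/3279810 (o = 41436/(-2360) + 9642*(1/16677) = 41436*(-1/2360) + 3214/5559 = -10359/590 + 3214/5559 = -55689421/3279810 ≈ -16.979)
1/(o + w) = 1/(-55689421/3279810 + 47591) = 1/(156033748289/3279810) = 3279810/156033748289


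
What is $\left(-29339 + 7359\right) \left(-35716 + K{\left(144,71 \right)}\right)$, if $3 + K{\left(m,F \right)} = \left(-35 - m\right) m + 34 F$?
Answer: $1298600380$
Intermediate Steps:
$K{\left(m,F \right)} = -3 + 34 F + m \left(-35 - m\right)$ ($K{\left(m,F \right)} = -3 + \left(\left(-35 - m\right) m + 34 F\right) = -3 + \left(m \left(-35 - m\right) + 34 F\right) = -3 + \left(34 F + m \left(-35 - m\right)\right) = -3 + 34 F + m \left(-35 - m\right)$)
$\left(-29339 + 7359\right) \left(-35716 + K{\left(144,71 \right)}\right) = \left(-29339 + 7359\right) \left(-35716 - 23365\right) = - 21980 \left(-35716 - 23365\right) = \left(-21980\right) \left(-59081\right) = 1298600380$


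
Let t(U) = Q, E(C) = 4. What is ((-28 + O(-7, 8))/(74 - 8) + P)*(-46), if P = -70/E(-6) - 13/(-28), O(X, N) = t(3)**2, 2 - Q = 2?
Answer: 371059/462 ≈ 803.16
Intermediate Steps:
Q = 0 (Q = 2 - 1*2 = 2 - 2 = 0)
t(U) = 0
O(X, N) = 0 (O(X, N) = 0**2 = 0)
P = -477/28 (P = -70/4 - 13/(-28) = -70*1/4 - 13*(-1/28) = -35/2 + 13/28 = -477/28 ≈ -17.036)
((-28 + O(-7, 8))/(74 - 8) + P)*(-46) = ((-28 + 0)/(74 - 8) - 477/28)*(-46) = (-28/66 - 477/28)*(-46) = (-28*1/66 - 477/28)*(-46) = (-14/33 - 477/28)*(-46) = -16133/924*(-46) = 371059/462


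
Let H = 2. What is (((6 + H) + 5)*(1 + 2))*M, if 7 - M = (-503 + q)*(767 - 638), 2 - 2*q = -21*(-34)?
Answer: 4321902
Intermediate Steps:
q = -356 (q = 1 - (-21)*(-34)/2 = 1 - ½*714 = 1 - 357 = -356)
M = 110818 (M = 7 - (-503 - 356)*(767 - 638) = 7 - (-859)*129 = 7 - 1*(-110811) = 7 + 110811 = 110818)
(((6 + H) + 5)*(1 + 2))*M = (((6 + 2) + 5)*(1 + 2))*110818 = ((8 + 5)*3)*110818 = (13*3)*110818 = 39*110818 = 4321902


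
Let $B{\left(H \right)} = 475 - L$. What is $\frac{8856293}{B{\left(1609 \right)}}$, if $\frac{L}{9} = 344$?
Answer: $- \frac{8856293}{2621} \approx -3379.0$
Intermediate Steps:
$L = 3096$ ($L = 9 \cdot 344 = 3096$)
$B{\left(H \right)} = -2621$ ($B{\left(H \right)} = 475 - 3096 = -2621$)
$\frac{8856293}{B{\left(1609 \right)}} = \frac{8856293}{-2621} = 8856293 \left(- \frac{1}{2621}\right) = - \frac{8856293}{2621}$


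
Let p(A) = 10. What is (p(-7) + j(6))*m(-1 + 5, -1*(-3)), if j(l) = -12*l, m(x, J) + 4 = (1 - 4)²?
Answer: -310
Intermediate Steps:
m(x, J) = 5 (m(x, J) = -4 + (1 - 4)² = -4 + (-3)² = -4 + 9 = 5)
(p(-7) + j(6))*m(-1 + 5, -1*(-3)) = (10 - 12*6)*5 = (10 - 72)*5 = -62*5 = -310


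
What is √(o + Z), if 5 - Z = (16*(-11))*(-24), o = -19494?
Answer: I*√23713 ≈ 153.99*I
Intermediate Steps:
Z = -4219 (Z = 5 - 16*(-11)*(-24) = 5 - (-176)*(-24) = 5 - 1*4224 = 5 - 4224 = -4219)
√(o + Z) = √(-19494 - 4219) = √(-23713) = I*√23713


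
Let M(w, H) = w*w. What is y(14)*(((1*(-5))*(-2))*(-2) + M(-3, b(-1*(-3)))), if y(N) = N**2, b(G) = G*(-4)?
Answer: -2156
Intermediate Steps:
b(G) = -4*G
M(w, H) = w**2
y(14)*(((1*(-5))*(-2))*(-2) + M(-3, b(-1*(-3)))) = 14**2*(((1*(-5))*(-2))*(-2) + (-3)**2) = 196*(-5*(-2)*(-2) + 9) = 196*(10*(-2) + 9) = 196*(-20 + 9) = 196*(-11) = -2156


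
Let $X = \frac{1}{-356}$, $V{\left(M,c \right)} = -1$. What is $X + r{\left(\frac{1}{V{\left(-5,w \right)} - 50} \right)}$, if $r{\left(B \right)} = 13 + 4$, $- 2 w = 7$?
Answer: $\frac{6051}{356} \approx 16.997$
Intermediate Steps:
$w = - \frac{7}{2}$ ($w = \left(- \frac{1}{2}\right) 7 = - \frac{7}{2} \approx -3.5$)
$X = - \frac{1}{356} \approx -0.002809$
$r{\left(B \right)} = 17$
$X + r{\left(\frac{1}{V{\left(-5,w \right)} - 50} \right)} = - \frac{1}{356} + 17 = \frac{6051}{356}$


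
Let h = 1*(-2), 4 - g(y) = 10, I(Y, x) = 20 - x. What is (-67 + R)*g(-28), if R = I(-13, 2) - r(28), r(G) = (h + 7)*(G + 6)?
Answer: 1314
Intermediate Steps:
g(y) = -6 (g(y) = 4 - 1*10 = 4 - 10 = -6)
h = -2
r(G) = 30 + 5*G (r(G) = (-2 + 7)*(G + 6) = 5*(6 + G) = 30 + 5*G)
R = -152 (R = (20 - 1*2) - (30 + 5*28) = (20 - 2) - (30 + 140) = 18 - 1*170 = 18 - 170 = -152)
(-67 + R)*g(-28) = (-67 - 152)*(-6) = -219*(-6) = 1314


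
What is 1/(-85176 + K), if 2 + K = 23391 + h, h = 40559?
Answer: -1/21228 ≈ -4.7108e-5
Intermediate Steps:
K = 63948 (K = -2 + (23391 + 40559) = -2 + 63950 = 63948)
1/(-85176 + K) = 1/(-85176 + 63948) = 1/(-21228) = -1/21228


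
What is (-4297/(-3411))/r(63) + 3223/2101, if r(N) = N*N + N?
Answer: 4030494263/2626852032 ≈ 1.5343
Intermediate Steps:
r(N) = N + N**2 (r(N) = N**2 + N = N + N**2)
(-4297/(-3411))/r(63) + 3223/2101 = (-4297/(-3411))/((63*(1 + 63))) + 3223/2101 = (-4297*(-1/3411))/((63*64)) + 3223*(1/2101) = (4297/3411)/4032 + 293/191 = (4297/3411)*(1/4032) + 293/191 = 4297/13753152 + 293/191 = 4030494263/2626852032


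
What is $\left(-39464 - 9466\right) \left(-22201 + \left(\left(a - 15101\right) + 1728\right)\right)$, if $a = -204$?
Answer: $1750617540$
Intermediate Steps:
$\left(-39464 - 9466\right) \left(-22201 + \left(\left(a - 15101\right) + 1728\right)\right) = \left(-39464 - 9466\right) \left(-22201 + \left(\left(-204 - 15101\right) + 1728\right)\right) = - 48930 \left(-22201 + \left(-15305 + 1728\right)\right) = - 48930 \left(-22201 - 13577\right) = \left(-48930\right) \left(-35778\right) = 1750617540$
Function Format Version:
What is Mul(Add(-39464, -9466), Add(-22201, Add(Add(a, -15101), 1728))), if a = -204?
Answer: 1750617540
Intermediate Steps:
Mul(Add(-39464, -9466), Add(-22201, Add(Add(a, -15101), 1728))) = Mul(Add(-39464, -9466), Add(-22201, Add(Add(-204, -15101), 1728))) = Mul(-48930, Add(-22201, Add(-15305, 1728))) = Mul(-48930, Add(-22201, -13577)) = Mul(-48930, -35778) = 1750617540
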